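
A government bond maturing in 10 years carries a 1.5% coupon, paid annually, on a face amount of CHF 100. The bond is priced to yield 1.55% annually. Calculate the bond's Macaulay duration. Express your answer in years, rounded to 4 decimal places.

9.3587 years

Periodic yield y = 0.0155. Discount each cash flow and weight by its year:
  t   CF        PV=CF/(1+0.0155)^t    t·PV
  1         1.50         1.4771         1.4771
  2         1.50         1.4546         2.9091
  3         1.50         1.4324         4.2971
  4         1.50         1.4105         5.6420
  5         1.50         1.3890         6.9448
  6         1.50         1.3678         8.2066
  7         1.50         1.3469         9.4282
  8         1.50         1.3263        10.6106
  9         1.50         1.3061        11.7548
  10      101.50        87.0296       870.2956
  Σ                     99.5401       931.5659
Price P = Σ PV = 99.5401.
Macaulay duration = Σ(t·PV) / P = 931.5659 / 99.5401 = 9.35870 years.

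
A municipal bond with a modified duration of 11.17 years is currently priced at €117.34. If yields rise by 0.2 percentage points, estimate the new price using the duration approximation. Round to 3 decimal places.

Duration approximation: ΔP/P ≈ -D_mod · Δy = -11.17 × (+0.002) = -0.022340.
New price ≈ 117.34 × (1 - 0.022340) = 114.7186244.

€114.719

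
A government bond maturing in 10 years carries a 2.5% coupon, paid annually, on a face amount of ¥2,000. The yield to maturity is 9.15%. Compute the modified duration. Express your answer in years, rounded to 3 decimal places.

7.840 years

Periodic yield y = 0.0915. First find Macaulay duration:
  t   CF        PV=CF/(1+0.0915)^t    t·PV
  1        50.00        45.8085        45.8085
  2        50.00        41.9684        83.9368
  3        50.00        38.4502       115.3506
  4        50.00        35.2270       140.9078
  5        50.00        32.2739       161.3694
  6        50.00        29.5684       177.4103
  7        50.00        27.0897       189.6277
  8        50.00        24.8188       198.5501
  9        50.00        22.7382       204.6439
  10    2,050.00       854.1152     8,541.1522
  Σ                  1,152.0582     9,858.7575
P = 1,152.0582; Macaulay duration = 9,858.7575 / 1,152.0582 = 8.55752 years.
Modified duration = D_Mac / (1 + y) = 8.55752 / 1.0915 = 7.84014 years.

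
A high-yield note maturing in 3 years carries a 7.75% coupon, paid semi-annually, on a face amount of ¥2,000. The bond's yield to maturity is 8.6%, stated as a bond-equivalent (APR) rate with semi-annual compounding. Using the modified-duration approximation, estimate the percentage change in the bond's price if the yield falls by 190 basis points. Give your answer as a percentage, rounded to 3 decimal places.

+4.974%

Periodic yield y = 0.043. Modified duration first:
  t   CF        PV=CF/(1+0.043)^t    t·PV
  1        77.50        74.3049        74.3049
  2        77.50        71.2415       142.4830
  3        77.50        68.3044       204.9132
  4        77.50        65.4884       261.9537
  5        77.50        62.7885       313.9425
  6     2,077.50     1,613.7460     9,682.4761
  Σ                  1,955.8737    10,680.0734
P = 1,955.8737; D_Mac = 5.46051 half-year periods = 2.73026 yrs; D_mod = 2.73026/(1+0.043) = 2.61770 yrs.
ΔP/P ≈ -D_mod · Δy = -2.61770 × (-0.019) = +0.049736 = +4.9736%.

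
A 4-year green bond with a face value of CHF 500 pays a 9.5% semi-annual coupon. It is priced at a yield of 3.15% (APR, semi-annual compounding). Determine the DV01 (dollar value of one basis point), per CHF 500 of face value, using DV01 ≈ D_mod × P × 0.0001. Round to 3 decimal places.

CHF 0.212

Periodic yield y = 0.01575.
  t   CF        PV=CF/(1+0.01575)^t    t·PV
  1        23.75        23.3817        23.3817
  2        23.75        23.0192        46.0384
  3        23.75        22.6623        67.9868
  4        23.75        22.3109        89.2434
  5        23.75        21.9649       109.8246
  6        23.75        21.6243       129.7460
  7        23.75        21.2890       149.0232
  8       523.75       462.1994     3,697.5953
  Σ                    618.4517     4,312.8393
P = 618.4517; D_Mac = 6.97361 half-year periods = 3.48680 yrs; D_mod = 3.43274 yrs.
DV01 ≈ 3.43274 × 618.4517 × 0.0001 = 0.212298.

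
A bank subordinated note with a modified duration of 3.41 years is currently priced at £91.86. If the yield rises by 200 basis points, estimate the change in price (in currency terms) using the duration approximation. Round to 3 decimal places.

-£6.265

Duration approximation: ΔP/P ≈ -D_mod · Δy = -3.41 × (+0.02) = -0.068200.
ΔP ≈ 91.86 × (-0.068200) = -6.264852.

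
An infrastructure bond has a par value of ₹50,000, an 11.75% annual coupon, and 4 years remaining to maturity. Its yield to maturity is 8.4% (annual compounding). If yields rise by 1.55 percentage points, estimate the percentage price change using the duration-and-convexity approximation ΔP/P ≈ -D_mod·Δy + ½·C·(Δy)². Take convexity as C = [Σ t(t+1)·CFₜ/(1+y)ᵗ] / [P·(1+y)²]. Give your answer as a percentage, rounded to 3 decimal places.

-4.757%

With y = 0.084:
  t   CF        PV=CF/(1+0.084)^t    t·PV        t(t+1)·PV
  1     5,875.00     5,419.7417     5,419.7417      10,839.4834
  2     5,875.00     4,999.7617     9,999.5234      29,998.5703
  3     5,875.00     4,612.3263    13,836.9789      55,347.9156
  4    55,875.00    40,466.9439   161,867.7756     809,338.8780
  Σ                 55,498.7736   191,124.0196     905,524.8473
P = 55,498.7736; D_Mac = 3.44375 yrs; D_mod = 3.17689 yrs; C = 13.88540.
Duration effect: -3.17689 × (+0.0155) = -0.049242
Convexity effect: 0.5 × 13.88540 × (0.0155)² = +0.0016680
ΔP/P ≈ -0.049242 + 0.0016680 = -0.047574 = -4.7574%.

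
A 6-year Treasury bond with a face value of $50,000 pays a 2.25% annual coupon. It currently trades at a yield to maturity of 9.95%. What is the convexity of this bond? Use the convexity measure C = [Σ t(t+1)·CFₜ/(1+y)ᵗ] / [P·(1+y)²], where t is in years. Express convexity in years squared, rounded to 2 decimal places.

With y = 0.0995:
  t   CF        PV=CF/(1+0.0995)^t    t·PV        t(t+1)·PV
  1     1,125.00     1,023.1924     1,023.1924       2,046.3847
  2     1,125.00       930.5979     1,861.1957       5,583.5872
  3     1,125.00       846.3828     2,539.1484      10,156.5934
  4     1,125.00       769.7888     3,079.1552      15,395.7760
  5     1,125.00       700.1262     3,500.6312      21,003.7872
  6    51,125.00    28,937.5607   173,625.3640   1,215,377.5480
  Σ                 33,207.6487   185,628.6868   1,269,563.6765
P = 33,207.6487.
Convexity = Σ t(t+1)·PV / [P·(1+y)²] = 1,269,563.6765 / (33,207.6487 × 1.208900) = 31.62466.

31.62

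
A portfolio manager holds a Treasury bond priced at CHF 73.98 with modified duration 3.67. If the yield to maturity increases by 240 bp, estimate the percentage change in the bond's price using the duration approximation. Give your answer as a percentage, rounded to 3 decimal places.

Duration approximation: ΔP/P ≈ -D_mod · Δy = -3.67 × (+0.024) = -0.088080.
As a percentage: -8.8080%.

-8.808%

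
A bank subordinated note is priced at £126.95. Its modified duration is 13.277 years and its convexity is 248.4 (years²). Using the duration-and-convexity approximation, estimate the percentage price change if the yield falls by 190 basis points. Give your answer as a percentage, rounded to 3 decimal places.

Duration effect: -D_mod·Δy = -13.277 × (-0.019) = +0.252263
Convexity effect: ½·C·(Δy)² = 0.5 × 248.4 × (-0.019)² = +0.0448362
ΔP/P ≈ +0.252263 + 0.0448362 = +0.2970992
= +29.70992%.

+29.710%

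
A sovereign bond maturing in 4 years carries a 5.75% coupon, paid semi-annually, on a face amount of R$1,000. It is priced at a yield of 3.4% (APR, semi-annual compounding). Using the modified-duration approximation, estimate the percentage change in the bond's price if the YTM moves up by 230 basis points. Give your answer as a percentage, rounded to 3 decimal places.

Periodic yield y = 0.017. Modified duration first:
  t   CF        PV=CF/(1+0.017)^t    t·PV
  1        28.75        28.2694        28.2694
  2        28.75        27.7969        55.5937
  3        28.75        27.3322        81.9967
  4        28.75        26.8753       107.5014
  5        28.75        26.4261       132.1305
  6        28.75        25.9844       155.9062
  7        28.75        25.5500       178.8501
  8     1,028.75       898.9638     7,191.7108
  Σ                  1,087.1982     7,931.9588
P = 1,087.1982; D_Mac = 7.29578 half-year periods = 3.64789 yrs; D_mod = 3.64789/(1+0.017) = 3.58691 yrs.
ΔP/P ≈ -D_mod · Δy = -3.58691 × (+0.023) = -0.082499 = -8.2499%.

-8.250%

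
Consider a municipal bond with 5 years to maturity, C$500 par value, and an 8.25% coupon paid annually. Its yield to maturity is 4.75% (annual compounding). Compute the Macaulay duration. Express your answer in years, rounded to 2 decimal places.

4.35 years

Periodic yield y = 0.0475. Discount each cash flow and weight by its year:
  t   CF        PV=CF/(1+0.0475)^t    t·PV
  1        41.25        39.3795        39.3795
  2        41.25        37.5938        75.1875
  3        41.25        35.8890       107.6671
  4        41.25        34.2616       137.0465
  5       541.25       429.1684     2,145.8421
  Σ                    576.2923     2,505.1227
Price P = Σ PV = 576.2923.
Macaulay duration = Σ(t·PV) / P = 2,505.1227 / 576.2923 = 4.34697 years.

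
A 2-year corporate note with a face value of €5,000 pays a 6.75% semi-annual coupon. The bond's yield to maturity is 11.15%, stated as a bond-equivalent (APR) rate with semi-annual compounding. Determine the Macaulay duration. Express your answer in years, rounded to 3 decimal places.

1.900 years

Periodic yield y = 0.05575. Discount each cash flow and weight by its period:
  t   CF        PV=CF/(1+0.05575)^t    t·PV
  1       168.75       159.8390       159.8390
  2       168.75       151.3985       302.7970
  3       168.75       143.4038       430.2113
  4     5,168.75     4,160.4582    16,641.8329
  Σ                  4,615.0995    17,534.6802
Price P = Σ PV = 4,615.0995.
Macaulay duration = Σ(t·PV) / P = 17,534.6802 / 4,615.0995 = 3.79942 half-year periods.
In years: 3.79942 / 2 = 1.89971 years.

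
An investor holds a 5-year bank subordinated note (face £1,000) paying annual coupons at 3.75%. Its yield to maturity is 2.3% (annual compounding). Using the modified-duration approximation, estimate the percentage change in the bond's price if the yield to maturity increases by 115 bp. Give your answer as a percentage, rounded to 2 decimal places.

Periodic yield y = 0.023. Modified duration first:
  t   CF        PV=CF/(1+0.023)^t    t·PV
  1        37.50        36.6569        36.6569
  2        37.50        35.8327        71.6655
  3        37.50        35.0271       105.0813
  4        37.50        34.2396       136.9584
  5     1,037.50       925.9978     4,629.9888
  Σ                  1,067.7541     4,980.3509
P = 1,067.7541; D_Mac = 4.66432 yrs; D_mod = 4.66432/(1+0.023) = 4.55946 yrs.
ΔP/P ≈ -D_mod · Δy = -4.55946 × (+0.0115) = -0.052434 = -5.2434%.

-5.24%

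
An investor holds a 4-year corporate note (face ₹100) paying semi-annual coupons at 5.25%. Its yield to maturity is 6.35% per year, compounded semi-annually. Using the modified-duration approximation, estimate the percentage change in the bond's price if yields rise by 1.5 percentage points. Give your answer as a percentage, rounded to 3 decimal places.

Periodic yield y = 0.03175. Modified duration first:
  t   CF        PV=CF/(1+0.03175)^t    t·PV
  1        2.625         2.5442         2.5442
  2        2.625         2.4659         4.9319
  3        2.625         2.3900         7.1701
  4        2.625         2.3165         9.2660
  5        2.625         2.2452        11.2260
  6        2.625         2.1761        13.0567
  7        2.625         2.1092        14.7641
  8      102.625        79.9203       639.3628
  Σ                     96.1675       702.3218
P = 96.1675; D_Mac = 7.30311 half-year periods = 3.65155 yrs; D_mod = 3.65155/(1+0.03175) = 3.53919 yrs.
ΔP/P ≈ -D_mod · Δy = -3.53919 × (+0.015) = -0.053088 = -5.3088%.

-5.309%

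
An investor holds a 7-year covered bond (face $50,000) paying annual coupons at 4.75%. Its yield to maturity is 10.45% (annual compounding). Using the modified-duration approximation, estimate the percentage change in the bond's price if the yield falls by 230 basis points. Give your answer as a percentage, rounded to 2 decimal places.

+12.36%

Periodic yield y = 0.1045. Modified duration first:
  t   CF        PV=CF/(1+0.1045)^t    t·PV
  1     2,375.00     2,150.2943     2,150.2943
  2     2,375.00     1,946.8486     3,893.6971
  3     2,375.00     1,762.6515     5,287.9545
  4     2,375.00     1,595.8818     6,383.5274
  5     2,375.00     1,444.8908     7,224.4538
  6     2,375.00     1,308.1854     7,849.1123
  7    52,375.00    26,119.4480   182,836.1360
  Σ                 36,328.2003   215,625.1754
P = 36,328.2003; D_Mac = 5.93548 yrs; D_mod = 5.93548/(1+0.1045) = 5.37390 yrs.
ΔP/P ≈ -D_mod · Δy = -5.37390 × (-0.023) = +0.123600 = +12.3600%.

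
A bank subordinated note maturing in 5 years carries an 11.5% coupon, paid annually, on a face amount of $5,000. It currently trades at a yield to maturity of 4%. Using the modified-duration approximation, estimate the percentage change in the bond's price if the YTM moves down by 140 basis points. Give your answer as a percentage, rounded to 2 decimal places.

+5.66%

Periodic yield y = 0.04. Modified duration first:
  t   CF        PV=CF/(1+0.04)^t    t·PV
  1       575.00       552.8846       552.8846
  2       575.00       531.6198     1,063.2396
  3       575.00       511.1729     1,533.5187
  4       575.00       491.5124     1,966.0496
  5     5,575.00     4,582.2436    22,911.2181
  Σ                  6,669.4334    28,026.9107
P = 6,669.4334; D_Mac = 4.20229 yrs; D_mod = 4.20229/(1+0.04) = 4.04067 yrs.
ΔP/P ≈ -D_mod · Δy = -4.04067 × (-0.014) = +0.056569 = +5.6569%.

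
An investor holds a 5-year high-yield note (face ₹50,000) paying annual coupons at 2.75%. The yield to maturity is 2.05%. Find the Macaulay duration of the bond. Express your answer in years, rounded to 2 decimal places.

4.74 years

Periodic yield y = 0.0205. Discount each cash flow and weight by its year:
  t   CF        PV=CF/(1+0.0205)^t    t·PV
  1     1,375.00     1,347.3787     1,347.3787
  2     1,375.00     1,320.3123     2,640.6247
  3     1,375.00     1,293.7896     3,881.3689
  4     1,375.00     1,267.7998     5,071.1990
  5    51,375.00    46,418.0391   232,090.1953
  Σ                 51,647.3195   245,030.7666
Price P = Σ PV = 51,647.3195.
Macaulay duration = Σ(t·PV) / P = 245,030.7666 / 51,647.3195 = 4.74431 years.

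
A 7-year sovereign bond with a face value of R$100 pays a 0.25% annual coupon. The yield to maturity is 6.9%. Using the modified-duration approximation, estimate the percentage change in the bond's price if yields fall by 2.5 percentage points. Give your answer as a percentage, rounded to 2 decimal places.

Periodic yield y = 0.069. Modified duration first:
  t   CF        PV=CF/(1+0.069)^t    t·PV
  1         0.25         0.2339         0.2339
  2         0.25         0.2188         0.4375
  3         0.25         0.2046         0.6139
  4         0.25         0.1914         0.7658
  5         0.25         0.1791         0.8954
  6         0.25         0.1675         1.0051
  7       100.25        62.8406       439.8843
  Σ                     64.0359       443.8360
P = 64.0359; D_Mac = 6.93104 yrs; D_mod = 6.93104/(1+0.069) = 6.48367 yrs.
ΔP/P ≈ -D_mod · Δy = -6.48367 × (-0.025) = +0.162092 = +16.2092%.

+16.21%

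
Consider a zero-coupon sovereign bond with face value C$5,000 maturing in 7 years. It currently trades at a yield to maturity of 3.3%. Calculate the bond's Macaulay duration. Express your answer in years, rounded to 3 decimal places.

7.000 years

A zero-coupon bond has a single cash flow at maturity, so its Macaulay duration equals its maturity: 7 years.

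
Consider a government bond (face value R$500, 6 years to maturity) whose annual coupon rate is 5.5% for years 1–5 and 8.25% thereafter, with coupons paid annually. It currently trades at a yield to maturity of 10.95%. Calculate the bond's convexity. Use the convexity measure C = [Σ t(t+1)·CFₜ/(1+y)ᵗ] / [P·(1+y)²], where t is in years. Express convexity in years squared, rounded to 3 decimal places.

With y = 0.1095:
  t   CF        PV=CF/(1+0.1095)^t    t·PV        t(t+1)·PV
  1        27.50        24.7859        24.7859          49.5719
  2        27.50        22.3397        44.6795         134.0384
  3        27.50        20.1350        60.4049         241.6195
  4        27.50        18.1478        72.5911         362.9556
  5        27.50        16.3567        81.7836         490.7015
  6       541.25       290.1577     1,740.9461      12,186.6226
  Σ                    391.9228     2,025.1911      13,465.5095
P = 391.9228.
Convexity = Σ t(t+1)·PV / [P·(1+y)²] = 13,465.5095 / (391.9228 × 1.230990) = 27.91050.

27.911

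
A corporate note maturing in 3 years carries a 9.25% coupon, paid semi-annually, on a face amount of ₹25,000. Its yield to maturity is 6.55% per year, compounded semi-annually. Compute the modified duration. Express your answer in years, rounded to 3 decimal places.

Periodic yield y = 0.03275. First find Macaulay duration:
  t   CF        PV=CF/(1+0.03275)^t    t·PV
  1     1,156.25     1,119.5836     1,119.5836
  2     1,156.25     1,084.0800     2,168.1600
  3     1,156.25     1,049.7023     3,149.1068
  4     1,156.25     1,016.4147     4,065.6587
  5     1,156.25       984.1827     4,920.9135
  6    26,156.25    21,557.7910   129,346.7462
  Σ                 26,811.7543   144,770.1689
P = 26,811.7543; Macaulay duration = 144,770.1689 / 26,811.7543 = 5.39950 half-year periods = 2.69975 years.
Modified duration = D_Mac / (1 + y) = 2.69975 / 1.03275 = 2.61414 years.

2.614 years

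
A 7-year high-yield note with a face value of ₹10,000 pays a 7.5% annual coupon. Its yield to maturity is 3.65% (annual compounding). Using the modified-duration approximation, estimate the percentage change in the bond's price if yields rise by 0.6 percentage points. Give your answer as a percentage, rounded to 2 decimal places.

Periodic yield y = 0.0365. Modified duration first:
  t   CF        PV=CF/(1+0.0365)^t    t·PV
  1       750.00       723.5890       723.5890
  2       750.00       698.1081     1,396.2161
  3       750.00       673.5244     2,020.5732
  4       750.00       649.8065     2,599.2259
  5       750.00       626.9238     3,134.6188
  6       750.00       604.8469     3,629.0811
  7    10,750.00     8,364.1790    58,549.2531
  Σ                 12,340.9776    72,052.5573
P = 12,340.9776; D_Mac = 5.83848 yrs; D_mod = 5.83848/(1+0.0365) = 5.63288 yrs.
ΔP/P ≈ -D_mod · Δy = -5.63288 × (+0.006) = -0.033797 = -3.3797%.

-3.38%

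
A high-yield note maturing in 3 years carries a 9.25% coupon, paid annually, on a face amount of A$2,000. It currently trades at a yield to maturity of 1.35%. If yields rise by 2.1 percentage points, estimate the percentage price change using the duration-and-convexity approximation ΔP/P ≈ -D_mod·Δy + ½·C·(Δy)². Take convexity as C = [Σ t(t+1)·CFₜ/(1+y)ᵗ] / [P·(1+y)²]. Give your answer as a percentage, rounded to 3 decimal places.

-5.525%

With y = 0.0135:
  t   CF        PV=CF/(1+0.0135)^t    t·PV        t(t+1)·PV
  1       185.00       182.5358       182.5358         365.0715
  2       185.00       180.1044       360.2087       1,080.6261
  3     2,185.00     2,098.8441     6,296.5323      25,186.1293
  Σ                  2,461.4842     6,839.2768      26,631.8270
P = 2,461.4842; D_Mac = 2.77852 yrs; D_mod = 2.74151 yrs; C = 10.53310.
Duration effect: -2.74151 × (+0.021) = -0.057572
Convexity effect: 0.5 × 10.53310 × (0.021)² = +0.0023225
ΔP/P ≈ -0.057572 + 0.0023225 = -0.055249 = -5.5249%.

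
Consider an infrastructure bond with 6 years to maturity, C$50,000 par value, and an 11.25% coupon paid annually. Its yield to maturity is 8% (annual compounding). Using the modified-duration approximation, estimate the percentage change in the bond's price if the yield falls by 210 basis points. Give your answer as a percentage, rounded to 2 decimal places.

Periodic yield y = 0.08. Modified duration first:
  t   CF        PV=CF/(1+0.08)^t    t·PV
  1     5,625.00     5,208.3333     5,208.3333
  2     5,625.00     4,822.5309     9,645.0617
  3     5,625.00     4,465.3064    13,395.9191
  4     5,625.00     4,134.5429    16,538.1717
  5     5,625.00     3,828.2805    19,141.4024
  6    55,625.00    35,053.1855   210,319.1130
  Σ                 57,512.1795   274,248.0012
P = 57,512.1795; D_Mac = 4.76852 yrs; D_mod = 4.76852/(1+0.08) = 4.41530 yrs.
ΔP/P ≈ -D_mod · Δy = -4.41530 × (-0.021) = +0.092721 = +9.2721%.

+9.27%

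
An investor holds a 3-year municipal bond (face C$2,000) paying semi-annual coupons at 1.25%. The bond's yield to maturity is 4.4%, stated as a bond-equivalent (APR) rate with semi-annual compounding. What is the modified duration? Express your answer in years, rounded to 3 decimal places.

Periodic yield y = 0.022. First find Macaulay duration:
  t   CF        PV=CF/(1+0.022)^t    t·PV
  1        12.50        12.2309        12.2309
  2        12.50        11.9676        23.9353
  3        12.50        11.7100        35.1300
  4        12.50        11.4579        45.8317
  5        12.50        11.2113        56.0564
  6     2,012.50     1,766.1619    10,596.9715
  Σ                  1,824.7397    10,770.1559
P = 1,824.7397; Macaulay duration = 10,770.1559 / 1,824.7397 = 5.90230 half-year periods = 2.95115 years.
Modified duration = D_Mac / (1 + y) = 2.95115 / 1.022 = 2.88762 years.

2.888 years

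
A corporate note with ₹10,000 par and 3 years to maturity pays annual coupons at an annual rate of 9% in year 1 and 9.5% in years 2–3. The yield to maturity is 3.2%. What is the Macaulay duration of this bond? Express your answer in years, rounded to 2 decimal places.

Periodic yield y = 0.032. Discount each cash flow and weight by its year:
  t   CF        PV=CF/(1+0.032)^t    t·PV
  1       900.00       872.0930       872.0930
  2       950.00       891.9987     1,783.9974
  3    10,950.00     9,962.6535    29,887.9606
  Σ                 11,726.7452    32,544.0510
Price P = Σ PV = 11,726.7452.
Macaulay duration = Σ(t·PV) / P = 32,544.0510 / 11,726.7452 = 2.77520 years.

2.78 years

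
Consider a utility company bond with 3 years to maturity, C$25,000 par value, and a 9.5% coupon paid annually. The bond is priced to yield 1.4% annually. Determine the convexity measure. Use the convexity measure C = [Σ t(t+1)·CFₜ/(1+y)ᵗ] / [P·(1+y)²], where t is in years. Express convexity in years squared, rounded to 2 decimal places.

With y = 0.014:
  t   CF        PV=CF/(1+0.014)^t    t·PV        t(t+1)·PV
  1     2,375.00     2,342.2091     2,342.2091       4,684.4181
  2     2,375.00     2,309.8709     4,619.7418      13,859.2253
  3    27,375.00    26,256.7073    78,770.1219     315,080.4876
  Σ                 30,908.7873    85,732.0727     333,624.1310
P = 30,908.7873.
Convexity = Σ t(t+1)·PV / [P·(1+y)²] = 333,624.1310 / (30,908.7873 × 1.028196) = 10.49783.

10.50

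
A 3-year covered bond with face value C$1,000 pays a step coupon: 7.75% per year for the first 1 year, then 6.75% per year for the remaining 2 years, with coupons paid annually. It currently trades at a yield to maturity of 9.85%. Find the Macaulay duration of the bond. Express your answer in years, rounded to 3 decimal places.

2.789 years

Periodic yield y = 0.0985. Discount each cash flow and weight by its year:
  t   CF        PV=CF/(1+0.0985)^t    t·PV
  1        77.50        70.5508        70.5508
  2        67.50        55.9376       111.8752
  3     1,067.50       805.3185     2,415.9556
  Σ                    931.8069     2,598.3815
Price P = Σ PV = 931.8069.
Macaulay duration = Σ(t·PV) / P = 2,598.3815 / 931.8069 = 2.78854 years.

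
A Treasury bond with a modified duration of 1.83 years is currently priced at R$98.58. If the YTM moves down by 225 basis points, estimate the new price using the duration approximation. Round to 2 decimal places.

R$102.64

Duration approximation: ΔP/P ≈ -D_mod · Δy = -1.83 × (-0.0225) = +0.041175.
New price ≈ 98.58 × (1 + 0.041175) = 102.6390315.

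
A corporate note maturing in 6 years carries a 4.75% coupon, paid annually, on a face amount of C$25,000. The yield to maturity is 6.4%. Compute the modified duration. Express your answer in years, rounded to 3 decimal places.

5.007 years

Periodic yield y = 0.064. First find Macaulay duration:
  t   CF        PV=CF/(1+0.064)^t    t·PV
  1     1,187.50     1,116.0714     1,116.0714
  2     1,187.50     1,048.9393     2,097.8786
  3     1,187.50       985.8452     2,957.5357
  4     1,187.50       926.5463     3,706.1850
  5     1,187.50       870.8142     4,354.0708
  6    26,187.50    18,048.6313   108,291.7876
  Σ                 22,996.8476   122,523.5291
P = 22,996.8476; Macaulay duration = 122,523.5291 / 22,996.8476 = 5.32784 years.
Modified duration = D_Mac / (1 + y) = 5.32784 / 1.064 = 5.00737 years.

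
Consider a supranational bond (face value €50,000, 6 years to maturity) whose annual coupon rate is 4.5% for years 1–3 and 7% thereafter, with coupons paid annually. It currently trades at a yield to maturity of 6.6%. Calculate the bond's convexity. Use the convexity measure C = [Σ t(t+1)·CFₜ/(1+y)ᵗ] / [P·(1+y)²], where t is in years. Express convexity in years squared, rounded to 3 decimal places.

31.392

With y = 0.066:
  t   CF        PV=CF/(1+0.066)^t    t·PV        t(t+1)·PV
  1     2,250.00     2,110.6942     2,110.6942       4,221.3884
  2     2,250.00     1,980.0133     3,960.0266      11,880.0798
  3     2,250.00     1,857.4234     5,572.2701      22,289.0804
  4     3,500.00     2,710.4364    10,841.7457      54,208.7286
  5     3,500.00     2,542.6233    12,713.1165      76,278.6987
  6    53,500.00    36,459.4870   218,756.9221   1,531,298.4548
  Σ                 47,660.6776   253,954.7752   1,700,176.4306
P = 47,660.6776.
Convexity = Σ t(t+1)·PV / [P·(1+y)²] = 1,700,176.4306 / (47,660.6776 × 1.136356) = 31.39203.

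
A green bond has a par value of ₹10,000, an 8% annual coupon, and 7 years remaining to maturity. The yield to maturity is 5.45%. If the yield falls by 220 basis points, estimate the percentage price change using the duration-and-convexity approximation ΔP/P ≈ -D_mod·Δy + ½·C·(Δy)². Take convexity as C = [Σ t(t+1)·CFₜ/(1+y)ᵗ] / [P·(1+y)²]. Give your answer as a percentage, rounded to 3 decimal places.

With y = 0.0545:
  t   CF        PV=CF/(1+0.0545)^t    t·PV        t(t+1)·PV
  1       800.00       758.6534       758.6534       1,517.3068
  2       800.00       719.4437     1,438.8874       4,316.6622
  3       800.00       682.2605     2,046.7815       8,187.1261
  4       800.00       646.9991     2,587.9962      12,939.9812
  5       800.00       613.5600     3,067.8002      18,406.8012
  6       800.00       581.8493     3,491.0955      24,437.6687
  7    10,800.00     7,448.9947    52,142.9631     417,143.7048
  Σ                 11,451.7607    65,534.1774     486,949.2511
P = 11,451.7607; D_Mac = 5.72263 yrs; D_mod = 5.42686 yrs; C = 38.24003.
Duration effect: -5.42686 × (-0.022) = +0.119391
Convexity effect: 0.5 × 38.24003 × (-0.022)² = +0.0092541
ΔP/P ≈ +0.119391 + 0.0092541 = +0.128645 = +12.8645%.

+12.865%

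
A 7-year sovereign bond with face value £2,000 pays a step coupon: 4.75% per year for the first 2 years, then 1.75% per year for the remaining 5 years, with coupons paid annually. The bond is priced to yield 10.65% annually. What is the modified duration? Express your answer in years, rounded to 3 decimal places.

5.507 years

Periodic yield y = 0.1065. First find Macaulay duration:
  t   CF        PV=CF/(1+0.1065)^t    t·PV
  1        95.00        85.8563        85.8563
  2        95.00        77.5927       155.1854
  3        35.00        25.8353        77.5060
  4        35.00        23.3487        93.3947
  5        35.00        21.1014       105.5069
  6        35.00        19.0704       114.4223
  7     2,035.00     1,002.0848     7,014.5938
  Σ                  1,254.8896     7,646.4654
P = 1,254.8896; Macaulay duration = 7,646.4654 / 1,254.8896 = 6.09334 years.
Modified duration = D_Mac / (1 + y) = 6.09334 / 1.1065 = 5.50686 years.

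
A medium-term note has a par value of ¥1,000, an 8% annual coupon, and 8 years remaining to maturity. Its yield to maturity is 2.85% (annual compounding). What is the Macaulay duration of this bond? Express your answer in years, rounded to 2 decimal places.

Periodic yield y = 0.0285. Discount each cash flow and weight by its year:
  t   CF        PV=CF/(1+0.0285)^t    t·PV
  1        80.00        77.7832        77.7832
  2        80.00        75.6278       151.2556
  3        80.00        73.5321       220.5964
  4        80.00        71.4945       285.9781
  5        80.00        69.5134       347.5670
  6        80.00        67.5872       405.5230
  7        80.00        65.7143       460.0001
  8     1,080.00       862.5601     6,900.4812
  Σ                  1,363.8126     8,849.1845
Price P = Σ PV = 1,363.8126.
Macaulay duration = Σ(t·PV) / P = 8,849.1845 / 1,363.8126 = 6.48856 years.

6.49 years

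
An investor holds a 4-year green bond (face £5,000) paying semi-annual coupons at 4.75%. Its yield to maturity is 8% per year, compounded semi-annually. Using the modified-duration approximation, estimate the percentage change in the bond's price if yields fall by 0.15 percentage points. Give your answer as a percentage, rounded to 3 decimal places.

+0.529%

Periodic yield y = 0.04. Modified duration first:
  t   CF        PV=CF/(1+0.04)^t    t·PV
  1       118.75       114.1827       114.1827
  2       118.75       109.7911       219.5821
  3       118.75       105.5683       316.7050
  4       118.75       101.5080       406.0320
  5       118.75        97.6038       488.0192
  6       118.75        93.8498       563.0991
  7       118.75        90.2402       631.6817
  8     5,118.75     3,740.2205    29,921.7639
  Σ                  4,452.9645    32,661.0656
P = 4,452.9645; D_Mac = 7.33468 half-year periods = 3.66734 yrs; D_mod = 3.66734/(1+0.04) = 3.52629 yrs.
ΔP/P ≈ -D_mod · Δy = -3.52629 × (-0.0015) = +0.005289 = +0.5289%.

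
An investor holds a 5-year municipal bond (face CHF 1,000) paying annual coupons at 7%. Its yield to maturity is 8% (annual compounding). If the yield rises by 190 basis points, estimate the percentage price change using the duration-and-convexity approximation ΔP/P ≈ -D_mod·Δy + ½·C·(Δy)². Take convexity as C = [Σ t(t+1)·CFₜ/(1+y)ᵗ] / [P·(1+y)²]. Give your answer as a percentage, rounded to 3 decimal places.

-7.306%

With y = 0.08:
  t   CF        PV=CF/(1+0.08)^t    t·PV        t(t+1)·PV
  1        70.00        64.8148        64.8148         129.6296
  2        70.00        60.0137       120.0274         360.0823
  3        70.00        55.5683       166.7048         666.8191
  4        70.00        51.4521       205.8084       1,029.0418
  5     1,070.00       728.2240     3,641.1201      21,846.7206
  Σ                    960.0729     4,198.4755      24,032.2934
P = 960.0729; D_Mac = 4.37308 yrs; D_mod = 4.04915 yrs; C = 21.46068.
Duration effect: -4.04915 × (+0.019) = -0.076934
Convexity effect: 0.5 × 21.46068 × (0.019)² = +0.0038737
ΔP/P ≈ -0.076934 + 0.0038737 = -0.073060 = -7.3060%.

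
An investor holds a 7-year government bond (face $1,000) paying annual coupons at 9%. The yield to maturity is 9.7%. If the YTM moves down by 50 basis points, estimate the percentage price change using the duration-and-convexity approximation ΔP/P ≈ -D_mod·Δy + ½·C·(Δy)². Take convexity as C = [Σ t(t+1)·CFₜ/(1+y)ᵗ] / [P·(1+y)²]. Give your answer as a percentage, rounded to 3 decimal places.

With y = 0.097:
  t   CF        PV=CF/(1+0.097)^t    t·PV        t(t+1)·PV
  1        90.00        82.0419        82.0419         164.0839
  2        90.00        74.7875       149.5751         448.7252
  3        90.00        68.1746       204.5238         818.0953
  4        90.00        62.1464       248.5856       1,242.9281
  5        90.00        56.6512       283.2562       1,699.5370
  6        90.00        51.6420       309.8518       2,168.9625
  7     1,090.00       570.1382     3,990.9671      31,927.7366
  Σ                    965.5818     5,268.8015      38,470.0685
P = 965.5818; D_Mac = 5.45661 yrs; D_mod = 4.97412 yrs; C = 33.10706.
Duration effect: -4.97412 × (-0.005) = +0.024871
Convexity effect: 0.5 × 33.10706 × (-0.005)² = +0.0004138
ΔP/P ≈ +0.024871 + 0.0004138 = +0.025284 = +2.5284%.

+2.528%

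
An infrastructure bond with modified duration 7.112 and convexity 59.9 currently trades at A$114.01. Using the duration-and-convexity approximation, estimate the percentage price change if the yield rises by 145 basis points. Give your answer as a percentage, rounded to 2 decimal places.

Duration effect: -D_mod·Δy = -7.112 × (+0.0145) = -0.103124
Convexity effect: ½·C·(Δy)² = 0.5 × 59.9 × (0.0145)² = +0.0062969875
ΔP/P ≈ -0.103124 + 0.0062969875 = -0.0968270125
= -9.68270125%.

-9.68%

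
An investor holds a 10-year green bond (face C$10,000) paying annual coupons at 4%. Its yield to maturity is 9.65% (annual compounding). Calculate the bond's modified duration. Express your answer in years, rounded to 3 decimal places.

Periodic yield y = 0.0965. First find Macaulay duration:
  t   CF        PV=CF/(1+0.0965)^t    t·PV
  1       400.00       364.7971       364.7971
  2       400.00       332.6923       665.3846
  3       400.00       303.4129       910.2388
  4       400.00       276.7104     1,106.8415
  5       400.00       252.3578     1,261.7892
  6       400.00       230.1485     1,380.8911
  7       400.00       209.8938     1,469.2564
  8       400.00       191.4216     1,531.3727
  9       400.00       174.5751     1,571.1758
  10   10,400.00     4,139.4913    41,394.9135
  Σ                  6,475.5008    51,656.6605
P = 6,475.5008; Macaulay duration = 51,656.6605 / 6,475.5008 = 7.97725 years.
Modified duration = D_Mac / (1 + y) = 7.97725 / 1.0965 = 7.27519 years.

7.275 years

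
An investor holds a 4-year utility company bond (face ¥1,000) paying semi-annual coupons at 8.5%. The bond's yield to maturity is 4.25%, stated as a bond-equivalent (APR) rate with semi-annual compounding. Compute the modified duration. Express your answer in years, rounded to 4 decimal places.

3.4428 years

Periodic yield y = 0.02125. First find Macaulay duration:
  t   CF        PV=CF/(1+0.02125)^t    t·PV
  1        42.50        41.6157        41.6157
  2        42.50        40.7497        81.4995
  3        42.50        39.9018       119.7055
  4        42.50        39.0716       156.2862
  5        42.50        38.2586       191.2928
  6        42.50        37.4625       224.7749
  7        42.50        36.6830       256.7808
  8     1,042.50       881.0884     7,048.7076
  Σ                  1,154.8312     8,120.6628
P = 1,154.8312; Macaulay duration = 8,120.6628 / 1,154.8312 = 7.03190 half-year periods = 3.51595 years.
Modified duration = D_Mac / (1 + y) = 3.51595 / 1.02125 = 3.44279 years.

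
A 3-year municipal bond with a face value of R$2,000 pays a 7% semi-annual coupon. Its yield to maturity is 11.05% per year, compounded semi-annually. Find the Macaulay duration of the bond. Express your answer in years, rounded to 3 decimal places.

2.742 years

Periodic yield y = 0.05525. Discount each cash flow and weight by its period:
  t   CF        PV=CF/(1+0.05525)^t    t·PV
  1        70.00        66.3350        66.3350
  2        70.00        62.8619       125.7237
  3        70.00        59.5706       178.7118
  4        70.00        56.4516       225.8066
  5        70.00        53.4960       267.4800
  6     2,070.00     1,499.1262     8,994.7569
  Σ                  1,797.8413     9,858.8140
Price P = Σ PV = 1,797.8413.
Macaulay duration = Σ(t·PV) / P = 9,858.8140 / 1,797.8413 = 5.48370 half-year periods.
In years: 5.48370 / 2 = 2.74185 years.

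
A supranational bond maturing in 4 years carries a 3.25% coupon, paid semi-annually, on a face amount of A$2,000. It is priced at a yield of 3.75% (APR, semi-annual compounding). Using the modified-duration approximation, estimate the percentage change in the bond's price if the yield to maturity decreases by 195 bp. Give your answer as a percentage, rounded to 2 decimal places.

+7.24%

Periodic yield y = 0.01875. Modified duration first:
  t   CF        PV=CF/(1+0.01875)^t    t·PV
  1        32.50        31.9018        31.9018
  2        32.50        31.3147        62.6294
  3        32.50        30.7383        92.2150
  4        32.50        30.1726       120.6904
  5        32.50        29.6173       148.0864
  6        32.50        29.0722       174.4331
  7        32.50        28.5371       199.7598
  8     2,032.50     1,751.8204    14,014.5632
  Σ                  1,963.1745    14,844.2792
P = 1,963.1745; D_Mac = 7.56137 half-year periods = 3.78068 yrs; D_mod = 3.78068/(1+0.01875) = 3.71110 yrs.
ΔP/P ≈ -D_mod · Δy = -3.71110 × (-0.0195) = +0.072366 = +7.2366%.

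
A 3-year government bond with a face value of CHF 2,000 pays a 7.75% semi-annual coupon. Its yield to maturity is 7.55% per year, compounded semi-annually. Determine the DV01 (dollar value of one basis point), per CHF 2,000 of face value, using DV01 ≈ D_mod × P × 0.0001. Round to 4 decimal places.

CHF 0.5298

Periodic yield y = 0.03775.
  t   CF        PV=CF/(1+0.03775)^t    t·PV
  1        77.50        74.6808        74.6808
  2        77.50        71.9642       143.9283
  3        77.50        69.3463       208.0390
  4        77.50        66.8237       267.2949
  5        77.50        64.3929       321.9645
  6     2,077.50     1,663.3536     9,980.1215
  Σ                  2,010.5615    10,996.0291
P = 2,010.5615; D_Mac = 5.46913 half-year periods = 2.73457 yrs; D_mod = 2.63509 yrs.
DV01 ≈ 2.63509 × 2,010.5615 × 0.0001 = 0.529801.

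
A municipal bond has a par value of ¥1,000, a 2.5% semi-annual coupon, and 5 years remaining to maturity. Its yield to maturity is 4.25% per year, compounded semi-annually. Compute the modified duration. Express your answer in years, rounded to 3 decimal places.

4.619 years

Periodic yield y = 0.02125. First find Macaulay duration:
  t   CF        PV=CF/(1+0.02125)^t    t·PV
  1        12.50        12.2399        12.2399
  2        12.50        11.9852        23.9704
  3        12.50        11.7358        35.2075
  4        12.50        11.4916        45.9665
  5        12.50        11.2525        56.2626
  6        12.50        11.0184        66.1103
  7        12.50        10.7891        75.5238
  8        12.50        10.5646        84.5169
  9        12.50        10.3448        93.1030
  10    1,012.50       820.4920     8,204.9197
  Σ                    921.9139     8,697.8206
P = 921.9139; Macaulay duration = 8,697.8206 / 921.9139 = 9.43453 half-year periods = 4.71726 years.
Modified duration = D_Mac / (1 + y) = 4.71726 / 1.02125 = 4.61911 years.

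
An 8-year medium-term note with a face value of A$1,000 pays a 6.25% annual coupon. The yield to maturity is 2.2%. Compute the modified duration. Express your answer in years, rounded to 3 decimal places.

6.587 years

Periodic yield y = 0.022. First find Macaulay duration:
  t   CF        PV=CF/(1+0.022)^t    t·PV
  1        62.50        61.1546        61.1546
  2        62.50        59.8382       119.6763
  3        62.50        58.5501       175.6502
  4        62.50        57.2897       229.1587
  5        62.50        56.0564       280.2822
  6        62.50        54.8497       329.0985
  7        62.50        53.6690       375.6832
  8     1,062.50       892.7334     7,141.8670
  Σ                  1,294.1411     8,712.5708
P = 1,294.1411; Macaulay duration = 8,712.5708 / 1,294.1411 = 6.73232 years.
Modified duration = D_Mac / (1 + y) = 6.73232 / 1.022 = 6.58740 years.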